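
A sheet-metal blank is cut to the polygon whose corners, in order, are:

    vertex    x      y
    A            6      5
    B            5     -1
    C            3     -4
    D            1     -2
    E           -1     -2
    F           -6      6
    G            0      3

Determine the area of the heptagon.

A→B: (6)(-1) − (5)(5) = -31
B→C: (5)(-4) − (3)(-1) = -17
C→D: (3)(-2) − (1)(-4) = -2
D→E: (1)(-2) − (-1)(-2) = -4
E→F: (-1)(6) − (-6)(-2) = -18
F→G: (-6)(3) − (0)(6) = -18
G→A: (0)(5) − (6)(3) = -18
Σ = -108
Area = |Σ|/2 = 54.

54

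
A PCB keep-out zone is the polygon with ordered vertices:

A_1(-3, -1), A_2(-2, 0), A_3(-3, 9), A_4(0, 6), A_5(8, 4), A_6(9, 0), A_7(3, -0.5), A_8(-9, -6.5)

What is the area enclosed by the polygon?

80.5

Apply the shoelace (surveyor's) formula: 2A = Σ (x_i·y_{i+1} − x_{i+1}·y_i), indices taken mod 8.
Σ = (-2) + (-18) + (-18) + (-48) + (-36) + (-4.5) + (-24) + (-10.5) = -161
Area = |Σ|/2 = 80.5.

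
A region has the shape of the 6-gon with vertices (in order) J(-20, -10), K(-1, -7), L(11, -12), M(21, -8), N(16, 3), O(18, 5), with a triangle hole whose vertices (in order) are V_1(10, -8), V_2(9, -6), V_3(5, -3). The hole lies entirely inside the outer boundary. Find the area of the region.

Outer boundary:
Apply the shoelace (surveyor's) formula: 2A = Σ (x_i·y_{i+1} − x_{i+1}·y_i), indices taken mod 6.
J→K: (-20)(-7) − (-1)(-10) = 130
K→L: (-1)(-12) − (11)(-7) = 89
L→M: (11)(-8) − (21)(-12) = 164
M→N: (21)(3) − (16)(-8) = 191
N→O: (16)(5) − (18)(3) = 26
O→J: (18)(-10) − (-20)(5) = -80
Σ = 520
Area = |Σ|/2 = 260.
Hole:
Cross-terms: 12, 3, -10  ⇒  Σ = 5
Area = |Σ|/2 = 2.5.
Net area = 260 − 2.5 = 257.5.

257.5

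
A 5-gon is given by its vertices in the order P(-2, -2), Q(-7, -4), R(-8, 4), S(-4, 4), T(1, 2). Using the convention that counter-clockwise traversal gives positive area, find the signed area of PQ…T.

-46

Apply the shoelace formula: 2A = Σ (x_i·y_{i+1} − x_{i+1}·y_i), indices taken mod 5.
Σ = (-6) + (-60) + (-16) + (-12) + (2) = -92
Signed area = Σ/2 = -46 (negative ⇒ clockwise traversal).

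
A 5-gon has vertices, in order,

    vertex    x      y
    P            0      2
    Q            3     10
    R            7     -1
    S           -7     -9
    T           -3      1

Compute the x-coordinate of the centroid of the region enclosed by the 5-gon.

130/189

Apply the shoelace formula. First the cross-terms c_i = x_i·y_{i+1} − x_{i+1}·y_i:
  -6, -73, -70, -34, -6  ⇒  2A = -189, A = -94.5.
Then Σ (x_i + x_{i+1})·c_i = -390, so x̄ = -390 / (6·(-94.5)) = 130/189.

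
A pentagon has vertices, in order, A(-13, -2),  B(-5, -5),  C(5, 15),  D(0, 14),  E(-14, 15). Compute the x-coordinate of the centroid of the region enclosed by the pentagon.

Apply the shoelace (surveyor's) formula. First the cross-terms c_i = x_i·y_{i+1} − x_{i+1}·y_i:
  55, -50, 70, 196, 223  ⇒  2A = 494, A = 247.
Then Σ (x_i + x_{i+1})·c_i = -9405, so x̄ = -9405 / (6·247) = -165/26.

-165/26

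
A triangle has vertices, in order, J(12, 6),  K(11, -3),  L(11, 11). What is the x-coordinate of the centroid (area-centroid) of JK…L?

Apply the shoelace (surveyor's) formula. First the cross-terms c_i = x_i·y_{i+1} − x_{i+1}·y_i:
  -102, 154, -66  ⇒  2A = -14, A = -7.
Then Σ (x_i + x_{i+1})·c_i = -476, so x̄ = -476 / (6·(-7)) = 34/3.

34/3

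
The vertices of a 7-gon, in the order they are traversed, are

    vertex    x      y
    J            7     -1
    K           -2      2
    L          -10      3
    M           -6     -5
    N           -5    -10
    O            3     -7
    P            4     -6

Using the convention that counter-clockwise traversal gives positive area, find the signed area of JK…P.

121

Σ = (12) + (14) + (68) + (35) + (65) + (10) + (38) = 242
Signed area = Σ/2 = 121 (positive ⇒ counter-clockwise traversal).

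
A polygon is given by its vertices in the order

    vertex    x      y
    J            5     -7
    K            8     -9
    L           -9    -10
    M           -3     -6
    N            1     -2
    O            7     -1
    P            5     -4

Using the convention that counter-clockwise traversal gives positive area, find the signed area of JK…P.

-69.5

Apply Gauss's area formula: 2A = Σ (x_i·y_{i+1} − x_{i+1}·y_i), indices taken mod 7.
J→K: (5)(-9) − (8)(-7) = 11
K→L: (8)(-10) − (-9)(-9) = -161
L→M: (-9)(-6) − (-3)(-10) = 24
M→N: (-3)(-2) − (1)(-6) = 12
N→O: (1)(-1) − (7)(-2) = 13
O→P: (7)(-4) − (5)(-1) = -23
P→J: (5)(-7) − (5)(-4) = -15
Σ = -139
Signed area = Σ/2 = -69.5 (negative ⇒ clockwise traversal).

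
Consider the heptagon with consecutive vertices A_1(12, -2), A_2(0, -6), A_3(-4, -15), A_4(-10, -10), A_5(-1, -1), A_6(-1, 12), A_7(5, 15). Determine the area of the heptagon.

Apply the shoelace (surveyor's) formula: 2A = Σ (x_i·y_{i+1} − x_{i+1}·y_i), indices taken mod 7.
Cross-terms: -72, -24, -110, 0, -13, -75, -190  ⇒  Σ = -484
Area = |Σ|/2 = 242.

242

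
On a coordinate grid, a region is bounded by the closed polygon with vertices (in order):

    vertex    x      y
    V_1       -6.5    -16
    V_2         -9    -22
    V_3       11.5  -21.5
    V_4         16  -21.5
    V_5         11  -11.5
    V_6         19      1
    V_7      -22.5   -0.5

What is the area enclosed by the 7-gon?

597

Apply Gauss's area formula: 2A = Σ (x_i·y_{i+1} − x_{i+1}·y_i), indices taken mod 7.
Σ = (-1) + (446.5) + (96.75) + (52.5) + (229.5) + (13) + (356.75) = 1194
Area = |Σ|/2 = 597.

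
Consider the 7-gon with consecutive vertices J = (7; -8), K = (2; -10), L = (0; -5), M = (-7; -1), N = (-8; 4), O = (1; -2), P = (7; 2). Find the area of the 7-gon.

88.5

Apply the shoelace (surveyor's) formula: 2A = Σ (x_i·y_{i+1} − x_{i+1}·y_i), indices taken mod 7.
Cross-terms: -54, -10, -35, -36, 12, 16, -70  ⇒  Σ = -177
Area = |Σ|/2 = 88.5.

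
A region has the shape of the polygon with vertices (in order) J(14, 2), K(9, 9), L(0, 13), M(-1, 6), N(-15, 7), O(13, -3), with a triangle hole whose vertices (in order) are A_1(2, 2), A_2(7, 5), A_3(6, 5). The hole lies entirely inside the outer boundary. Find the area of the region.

170

Outer boundary:
Cross-terms: 108, 117, 13, 83, -46, 68  ⇒  Σ = 343
Area = |Σ|/2 = 171.5.
Hole:
Apply Gauss's area formula: 2A = Σ (x_i·y_{i+1} − x_{i+1}·y_i), indices taken mod 3.
Σ = (-4) + (5) + (2) = 3
Area = |Σ|/2 = 1.5.
Net area = 171.5 − 1.5 = 170.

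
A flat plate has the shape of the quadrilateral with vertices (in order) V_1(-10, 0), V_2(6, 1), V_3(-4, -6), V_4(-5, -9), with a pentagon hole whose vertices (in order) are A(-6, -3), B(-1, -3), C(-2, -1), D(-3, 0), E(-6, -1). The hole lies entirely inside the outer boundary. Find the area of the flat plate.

Outer boundary:
Apply Gauss's area formula: 2A = Σ (x_i·y_{i+1} − x_{i+1}·y_i), indices taken mod 4.
Cross-terms: -10, -32, 6, -90  ⇒  Σ = -126
Area = |Σ|/2 = 63.
Hole:
Apply the shoelace formula: 2A = Σ (x_i·y_{i+1} − x_{i+1}·y_i), indices taken mod 5.
Σ = (15) + (-5) + (-3) + (3) + (12) = 22
Area = |Σ|/2 = 11.
Net area = 63 − 11 = 52.

52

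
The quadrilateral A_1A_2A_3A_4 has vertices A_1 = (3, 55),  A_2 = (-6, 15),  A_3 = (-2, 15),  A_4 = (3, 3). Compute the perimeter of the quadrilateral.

|A_1A_2| = √((-9)² + (-40)²) = √1681 = 41
|A_2A_3| = √((4)² + (0)²) = √16 = 4
|A_3A_4| = √((5)² + (-12)²) = √169 = 13
|A_4A_1| = √((0)² + (52)²) = √2704 = 52
Perimeter = 41 + 4 + 13 + 52 = 110.

110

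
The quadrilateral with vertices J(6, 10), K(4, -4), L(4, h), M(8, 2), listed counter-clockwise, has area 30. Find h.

-8

Write out the shoelace sum; only the two edges meeting at L involve h:
2·Area = [(4·h − 4·(-4)) + (4·2 − 8·h)] + 4
       = -4·h + 28 = 60
⇒ h = -8.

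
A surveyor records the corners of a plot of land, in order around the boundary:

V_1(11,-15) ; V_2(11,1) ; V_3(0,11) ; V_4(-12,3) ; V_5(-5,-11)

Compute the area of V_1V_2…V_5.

386

Apply the shoelace formula: 2A = Σ (x_i·y_{i+1} − x_{i+1}·y_i), indices taken mod 5.
Σ = (176) + (121) + (132) + (147) + (196) = 772
Area = |Σ|/2 = 386.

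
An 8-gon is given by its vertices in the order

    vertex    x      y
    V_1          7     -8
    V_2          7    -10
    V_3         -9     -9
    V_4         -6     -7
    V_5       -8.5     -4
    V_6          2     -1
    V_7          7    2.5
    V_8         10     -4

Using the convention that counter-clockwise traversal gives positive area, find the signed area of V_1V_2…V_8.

Apply the surveyor's formula: 2A = Σ (x_i·y_{i+1} − x_{i+1}·y_i), indices taken mod 8.
Σ = (-14) + (-153) + (9) + (-35.5) + (16.5) + (12) + (-53) + (-52) = -270
Signed area = Σ/2 = -135 (negative ⇒ clockwise traversal).

-135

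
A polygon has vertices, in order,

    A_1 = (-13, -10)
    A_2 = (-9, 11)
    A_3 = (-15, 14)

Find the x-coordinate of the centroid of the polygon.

Apply Gauss's area formula. First the cross-terms c_i = x_i·y_{i+1} − x_{i+1}·y_i:
  -233, 39, 332  ⇒  2A = 138, A = 69.
Then Σ (x_i + x_{i+1})·c_i = -5106, so x̄ = -5106 / (6·69) = -37/3.

-37/3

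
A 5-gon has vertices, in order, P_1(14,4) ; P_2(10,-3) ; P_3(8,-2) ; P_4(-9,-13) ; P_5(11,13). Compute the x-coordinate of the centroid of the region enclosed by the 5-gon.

Apply the shoelace formula. First the cross-terms c_i = x_i·y_{i+1} − x_{i+1}·y_i:
  -82, 4, -122, 26, -138  ⇒  2A = -312, A = -156.
Then Σ (x_i + x_{i+1})·c_i = -5172, so x̄ = -5172 / (6·(-156)) = 431/78.

431/78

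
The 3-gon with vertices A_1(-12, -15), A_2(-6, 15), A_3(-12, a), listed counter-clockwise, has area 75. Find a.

Write out the shoelace sum; only the two edges meeting at A_3 involve a:
2·Area = [((-6)·a − (-12)·15) + ((-12)·(-15) − (-12)·a)] + -270
       = 6·a + 90 = 150
⇒ a = 10.

10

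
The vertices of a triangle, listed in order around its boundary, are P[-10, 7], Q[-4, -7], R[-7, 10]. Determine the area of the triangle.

30

Apply the shoelace (surveyor's) formula: 2A = Σ (x_i·y_{i+1} − x_{i+1}·y_i), indices taken mod 3.
Σ = (98) + (-89) + (51) = 60
Area = |Σ|/2 = 30.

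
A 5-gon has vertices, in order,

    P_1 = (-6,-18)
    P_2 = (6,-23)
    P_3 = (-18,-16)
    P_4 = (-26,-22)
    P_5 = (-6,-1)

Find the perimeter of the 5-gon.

|P_1P_2| = √((12)² + (-5)²) = √169 = 13
|P_2P_3| = √((-24)² + (7)²) = √625 = 25
|P_3P_4| = √((-8)² + (-6)²) = √100 = 10
|P_4P_5| = √((20)² + (21)²) = √841 = 29
|P_5P_1| = √((0)² + (-17)²) = √289 = 17
Perimeter = 13 + 25 + 10 + 29 + 17 = 94.

94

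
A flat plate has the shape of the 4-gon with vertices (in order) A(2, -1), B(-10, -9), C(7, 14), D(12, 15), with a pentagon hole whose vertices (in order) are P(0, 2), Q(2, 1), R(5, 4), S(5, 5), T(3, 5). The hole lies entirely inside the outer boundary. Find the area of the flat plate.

Outer boundary:
Apply the surveyor's formula: 2A = Σ (x_i·y_{i+1} − x_{i+1}·y_i), indices taken mod 4.
Σ = (-28) + (-77) + (-63) + (-42) = -210
Area = |Σ|/2 = 105.
Hole:
Apply the shoelace (surveyor's) formula: 2A = Σ (x_i·y_{i+1} − x_{i+1}·y_i), indices taken mod 5.
Σ = (-4) + (3) + (5) + (10) + (6) = 20
Area = |Σ|/2 = 10.
Net area = 105 − 10 = 95.

95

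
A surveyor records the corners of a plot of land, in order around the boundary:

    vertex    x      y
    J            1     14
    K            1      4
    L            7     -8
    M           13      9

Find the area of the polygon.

147

Σ = (-10) + (-36) + (167) + (173) = 294
Area = |Σ|/2 = 147.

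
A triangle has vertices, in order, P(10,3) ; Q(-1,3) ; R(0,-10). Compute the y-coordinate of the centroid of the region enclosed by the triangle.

-4/3

Apply the shoelace (surveyor's) formula. First the cross-terms c_i = x_i·y_{i+1} − x_{i+1}·y_i:
  33, 10, 100  ⇒  2A = 143, A = 71.5.
Then Σ (y_i + y_{i+1})·c_i = -572, so ȳ = -572 / (6·71.5) = -4/3.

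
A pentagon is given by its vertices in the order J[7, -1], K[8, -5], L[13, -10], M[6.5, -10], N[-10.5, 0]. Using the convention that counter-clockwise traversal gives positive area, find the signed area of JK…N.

-100.75

Apply the shoelace (surveyor's) formula: 2A = Σ (x_i·y_{i+1} − x_{i+1}·y_i), indices taken mod 5.
Σ = (-27) + (-15) + (-65) + (-105) + (10.5) = -201.5
Signed area = Σ/2 = -100.75 (negative ⇒ clockwise traversal).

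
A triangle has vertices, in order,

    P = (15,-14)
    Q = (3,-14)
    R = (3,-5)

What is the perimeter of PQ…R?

36

|PQ| = √((-12)² + (0)²) = √144 = 12
|QR| = √((0)² + (9)²) = √81 = 9
|RP| = √((12)² + (-9)²) = √225 = 15
Perimeter = 12 + 9 + 15 = 36.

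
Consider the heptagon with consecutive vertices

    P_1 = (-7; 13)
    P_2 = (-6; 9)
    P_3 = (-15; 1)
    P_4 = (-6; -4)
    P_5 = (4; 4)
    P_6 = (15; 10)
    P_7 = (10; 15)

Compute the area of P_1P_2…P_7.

271

Cross-terms: 15, 129, 66, -8, -20, 125, 235  ⇒  Σ = 542
Area = |Σ|/2 = 271.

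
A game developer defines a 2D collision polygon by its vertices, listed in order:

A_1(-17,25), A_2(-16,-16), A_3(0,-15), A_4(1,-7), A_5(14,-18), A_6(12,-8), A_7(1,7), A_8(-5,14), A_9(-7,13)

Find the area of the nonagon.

Apply Gauss's area formula: 2A = Σ (x_i·y_{i+1} − x_{i+1}·y_i), indices taken mod 9.
Σ = (672) + (240) + (15) + (80) + (104) + (92) + (49) + (33) + (46) = 1331
Area = |Σ|/2 = 665.5.

665.5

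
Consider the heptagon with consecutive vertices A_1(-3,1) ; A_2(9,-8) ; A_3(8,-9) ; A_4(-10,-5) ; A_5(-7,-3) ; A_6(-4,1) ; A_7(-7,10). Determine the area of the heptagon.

Σ = (15) + (-17) + (-130) + (-5) + (-19) + (-33) + (23) = -166
Area = |Σ|/2 = 83.

83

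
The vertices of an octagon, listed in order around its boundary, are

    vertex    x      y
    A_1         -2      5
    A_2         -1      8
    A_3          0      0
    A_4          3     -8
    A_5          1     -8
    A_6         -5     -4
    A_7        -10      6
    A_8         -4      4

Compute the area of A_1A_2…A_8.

Apply Gauss's area formula: 2A = Σ (x_i·y_{i+1} − x_{i+1}·y_i), indices taken mod 8.
Σ = (-11) + (0) + (0) + (-16) + (-44) + (-70) + (-16) + (-12) = -169
Area = |Σ|/2 = 84.5.

84.5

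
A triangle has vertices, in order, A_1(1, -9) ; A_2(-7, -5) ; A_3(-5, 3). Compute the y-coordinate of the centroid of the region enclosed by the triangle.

Apply Gauss's area formula. First the cross-terms c_i = x_i·y_{i+1} − x_{i+1}·y_i:
  -68, -46, 42  ⇒  2A = -72, A = -36.
Then Σ (y_i + y_{i+1})·c_i = 792, so ȳ = 792 / (6·(-36)) = -11/3.

-11/3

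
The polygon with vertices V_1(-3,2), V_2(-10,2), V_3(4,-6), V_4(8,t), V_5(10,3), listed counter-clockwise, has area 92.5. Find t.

-3

The doubled signed area Σ (x_i y_{i+1} − x_{i+1} y_i) is linear in t.
With t=0 it equals 167; the coefficient of t is -6 (from the two edges through V_4).
So -6·t + 167 = 2·92.5 = 185 ⇒ t = -3.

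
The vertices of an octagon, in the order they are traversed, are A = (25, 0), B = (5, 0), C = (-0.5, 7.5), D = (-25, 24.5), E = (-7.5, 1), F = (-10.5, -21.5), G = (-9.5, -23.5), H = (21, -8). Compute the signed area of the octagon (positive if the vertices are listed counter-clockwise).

Apply the surveyor's formula: 2A = Σ (x_i·y_{i+1} − x_{i+1}·y_i), indices taken mod 8.
Cross-terms: 0, 37.5, 175.25, 158.75, 171.75, 42.5, 569.5, 200  ⇒  Σ = 1355.25
Signed area = Σ/2 = 677.625 (positive ⇒ counter-clockwise traversal).

677.625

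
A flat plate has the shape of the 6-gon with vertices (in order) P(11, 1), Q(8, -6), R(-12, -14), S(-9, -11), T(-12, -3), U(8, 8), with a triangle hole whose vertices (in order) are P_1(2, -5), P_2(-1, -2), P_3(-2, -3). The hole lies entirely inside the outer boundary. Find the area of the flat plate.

Outer boundary:
Σ = (-74) + (-184) + (6) + (-105) + (-72) + (-80) = -509
Area = |Σ|/2 = 254.5.
Hole:
Σ = (-9) + (-1) + (16) = 6
Area = |Σ|/2 = 3.
Net area = 254.5 − 3 = 251.5.

251.5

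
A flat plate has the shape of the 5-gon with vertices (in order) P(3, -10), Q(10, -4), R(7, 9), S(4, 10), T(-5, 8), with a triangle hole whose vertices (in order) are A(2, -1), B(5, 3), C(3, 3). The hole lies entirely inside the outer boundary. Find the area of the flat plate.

170

Outer boundary:
Apply the shoelace formula: 2A = Σ (x_i·y_{i+1} − x_{i+1}·y_i), indices taken mod 5.
P→Q: (3)(-4) − (10)(-10) = 88
Q→R: (10)(9) − (7)(-4) = 118
R→S: (7)(10) − (4)(9) = 34
S→T: (4)(8) − (-5)(10) = 82
T→P: (-5)(-10) − (3)(8) = 26
Σ = 348
Area = |Σ|/2 = 174.
Hole:
Apply the surveyor's formula: 2A = Σ (x_i·y_{i+1} − x_{i+1}·y_i), indices taken mod 3.
Σ = (11) + (6) + (-9) = 8
Area = |Σ|/2 = 4.
Net area = 174 − 4 = 170.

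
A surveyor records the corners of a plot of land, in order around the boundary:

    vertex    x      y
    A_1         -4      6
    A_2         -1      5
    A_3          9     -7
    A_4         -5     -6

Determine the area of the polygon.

97.5

Σ = (-14) + (-38) + (-89) + (-54) = -195
Area = |Σ|/2 = 97.5.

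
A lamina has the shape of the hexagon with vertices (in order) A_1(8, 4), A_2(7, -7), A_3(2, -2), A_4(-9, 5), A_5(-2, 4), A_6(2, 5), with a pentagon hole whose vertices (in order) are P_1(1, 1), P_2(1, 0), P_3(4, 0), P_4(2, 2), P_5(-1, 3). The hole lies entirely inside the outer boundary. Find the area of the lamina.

78.5

Outer boundary:
Apply the shoelace (surveyor's) formula: 2A = Σ (x_i·y_{i+1} − x_{i+1}·y_i), indices taken mod 6.
Σ = (-84) + (0) + (-8) + (-26) + (-18) + (-32) = -168
Area = |Σ|/2 = 84.
Hole:
Σ = (-1) + (0) + (8) + (8) + (-4) = 11
Area = |Σ|/2 = 5.5.
Net area = 84 − 5.5 = 78.5.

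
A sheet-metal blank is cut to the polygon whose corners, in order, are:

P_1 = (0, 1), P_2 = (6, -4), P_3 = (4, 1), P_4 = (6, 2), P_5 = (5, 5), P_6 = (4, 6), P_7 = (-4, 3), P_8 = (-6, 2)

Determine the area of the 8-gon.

44

Apply the shoelace formula: 2A = Σ (x_i·y_{i+1} − x_{i+1}·y_i), indices taken mod 8.
P_1→P_2: (0)(-4) − (6)(1) = -6
P_2→P_3: (6)(1) − (4)(-4) = 22
P_3→P_4: (4)(2) − (6)(1) = 2
P_4→P_5: (6)(5) − (5)(2) = 20
P_5→P_6: (5)(6) − (4)(5) = 10
P_6→P_7: (4)(3) − (-4)(6) = 36
P_7→P_8: (-4)(2) − (-6)(3) = 10
P_8→P_1: (-6)(1) − (0)(2) = -6
Σ = 88
Area = |Σ|/2 = 44.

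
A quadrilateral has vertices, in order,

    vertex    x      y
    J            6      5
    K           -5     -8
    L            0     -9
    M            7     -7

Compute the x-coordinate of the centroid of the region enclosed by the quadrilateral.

Apply Gauss's area formula. First the cross-terms c_i = x_i·y_{i+1} − x_{i+1}·y_i:
  -23, 45, 63, 77  ⇒  2A = 162, A = 81.
Then Σ (x_i + x_{i+1})·c_i = 1194, so x̄ = 1194 / (6·81) = 199/81.

199/81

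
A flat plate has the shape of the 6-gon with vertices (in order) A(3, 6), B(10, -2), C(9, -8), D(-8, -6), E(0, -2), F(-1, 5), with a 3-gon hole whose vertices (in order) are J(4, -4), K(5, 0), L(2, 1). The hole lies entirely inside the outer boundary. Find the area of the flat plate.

120

Outer boundary:
Apply the shoelace (surveyor's) formula: 2A = Σ (x_i·y_{i+1} − x_{i+1}·y_i), indices taken mod 6.
A→B: (3)(-2) − (10)(6) = -66
B→C: (10)(-8) − (9)(-2) = -62
C→D: (9)(-6) − (-8)(-8) = -118
D→E: (-8)(-2) − (0)(-6) = 16
E→F: (0)(5) − (-1)(-2) = -2
F→A: (-1)(6) − (3)(5) = -21
Σ = -253
Area = |Σ|/2 = 126.5.
Hole:
Apply the surveyor's formula: 2A = Σ (x_i·y_{i+1} − x_{i+1}·y_i), indices taken mod 3.
J→K: (4)(0) − (5)(-4) = 20
K→L: (5)(1) − (2)(0) = 5
L→J: (2)(-4) − (4)(1) = -12
Σ = 13
Area = |Σ|/2 = 6.5.
Net area = 126.5 − 6.5 = 120.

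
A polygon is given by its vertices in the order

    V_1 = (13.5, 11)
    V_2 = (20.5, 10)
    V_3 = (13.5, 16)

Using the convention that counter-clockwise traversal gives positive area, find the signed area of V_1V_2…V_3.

Cross-terms: -90.5, 193, -67.5  ⇒  Σ = 35
Signed area = Σ/2 = 17.5 (positive ⇒ counter-clockwise traversal).

17.5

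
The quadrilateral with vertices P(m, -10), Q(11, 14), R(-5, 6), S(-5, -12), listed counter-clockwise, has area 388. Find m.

15

The doubled signed area Σ (x_i y_{i+1} − x_{i+1} y_i) is linear in m.
With m=0 it equals 386; the coefficient of m is 26 (from the two edges through P).
So 26·m + 386 = 2·388 = 776 ⇒ m = 15.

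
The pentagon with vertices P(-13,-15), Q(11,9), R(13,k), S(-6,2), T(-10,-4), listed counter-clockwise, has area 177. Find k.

Write out the shoelace sum; only the two edges meeting at R involve k:
2·Area = [(11·k − 13·9) + (13·2 − (-6)·k)] + 190
       = 17·k + 99 = 354
⇒ k = 15.

15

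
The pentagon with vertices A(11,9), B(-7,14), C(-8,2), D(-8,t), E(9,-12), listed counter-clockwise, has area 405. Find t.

The doubled signed area Σ (x_i y_{i+1} − x_{i+1} y_i) is linear in t.
With t=0 it equals 640; the coefficient of t is -17 (from the two edges through D).
So -17·t + 640 = 2·405 = 810 ⇒ t = -10.

-10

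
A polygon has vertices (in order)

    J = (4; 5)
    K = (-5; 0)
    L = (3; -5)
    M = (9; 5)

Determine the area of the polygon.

67.5

Σ = (25) + (25) + (60) + (25) = 135
Area = |Σ|/2 = 67.5.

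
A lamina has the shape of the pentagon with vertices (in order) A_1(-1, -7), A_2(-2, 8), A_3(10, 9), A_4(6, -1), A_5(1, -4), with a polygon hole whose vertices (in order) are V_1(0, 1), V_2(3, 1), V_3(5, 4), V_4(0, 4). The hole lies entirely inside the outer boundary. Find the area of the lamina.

Outer boundary:
Σ = (-22) + (-98) + (-64) + (-23) + (-11) = -218
Area = |Σ|/2 = 109.
Hole:
Apply the surveyor's formula: 2A = Σ (x_i·y_{i+1} − x_{i+1}·y_i), indices taken mod 4.
Σ = (-3) + (7) + (20) + (0) = 24
Area = |Σ|/2 = 12.
Net area = 109 − 12 = 97.

97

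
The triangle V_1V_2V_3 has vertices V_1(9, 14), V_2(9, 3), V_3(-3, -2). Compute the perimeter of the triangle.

|V_1V_2| = √((0)² + (-11)²) = √121 = 11
|V_2V_3| = √((-12)² + (-5)²) = √169 = 13
|V_3V_1| = √((12)² + (16)²) = √400 = 20
Perimeter = 11 + 13 + 20 = 44.

44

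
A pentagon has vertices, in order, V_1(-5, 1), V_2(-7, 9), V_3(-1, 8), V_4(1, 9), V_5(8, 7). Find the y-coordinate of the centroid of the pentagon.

541/93

Apply the shoelace (surveyor's) formula. First the cross-terms c_i = x_i·y_{i+1} − x_{i+1}·y_i:
  -38, -47, -17, -65, 43  ⇒  2A = -124, A = -62.
Then Σ (y_i + y_{i+1})·c_i = -2164, so ȳ = -2164 / (6·(-62)) = 541/93.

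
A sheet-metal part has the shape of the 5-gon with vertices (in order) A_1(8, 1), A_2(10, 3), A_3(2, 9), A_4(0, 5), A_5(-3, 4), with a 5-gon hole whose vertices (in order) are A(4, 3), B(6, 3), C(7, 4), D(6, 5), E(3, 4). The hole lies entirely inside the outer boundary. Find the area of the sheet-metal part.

Outer boundary:
Σ = (14) + (84) + (10) + (15) + (-35) = 88
Area = |Σ|/2 = 44.
Hole:
Apply the shoelace (surveyor's) formula: 2A = Σ (x_i·y_{i+1} − x_{i+1}·y_i), indices taken mod 5.
Σ = (-6) + (3) + (11) + (9) + (-7) = 10
Area = |Σ|/2 = 5.
Net area = 44 − 5 = 39.

39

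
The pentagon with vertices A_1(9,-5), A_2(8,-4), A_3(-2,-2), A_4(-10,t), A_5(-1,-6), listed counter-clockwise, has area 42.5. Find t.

-6

Write out the shoelace sum; only the two edges meeting at A_4 involve t:
2·Area = [((-2)·t − (-10)·(-2)) + ((-10)·(-6) − (-1)·t)] + 39
       = -1·t + 79 = 85
⇒ t = -6.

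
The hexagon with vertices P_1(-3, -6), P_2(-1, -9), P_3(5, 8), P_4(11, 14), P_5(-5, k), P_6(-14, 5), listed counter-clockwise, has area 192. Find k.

8

The doubled signed area Σ (x_i y_{i+1} − x_{i+1} y_i) is linear in k.
With k=0 it equals 184; the coefficient of k is 25 (from the two edges through P_5).
So 25·k + 184 = 2·192 = 384 ⇒ k = 8.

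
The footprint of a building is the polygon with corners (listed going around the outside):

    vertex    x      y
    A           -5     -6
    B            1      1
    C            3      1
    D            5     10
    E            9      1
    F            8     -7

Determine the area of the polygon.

107.5

Apply the shoelace formula: 2A = Σ (x_i·y_{i+1} − x_{i+1}·y_i), indices taken mod 6.
Σ = (1) + (-2) + (25) + (-85) + (-71) + (-83) = -215
Area = |Σ|/2 = 107.5.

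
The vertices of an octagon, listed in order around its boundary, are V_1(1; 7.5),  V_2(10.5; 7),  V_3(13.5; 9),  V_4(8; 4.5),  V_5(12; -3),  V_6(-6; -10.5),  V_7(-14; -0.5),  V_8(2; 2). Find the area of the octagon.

231.5

V_1→V_2: (1)(7) − (10.5)(7.5) = -71.75
V_2→V_3: (10.5)(9) − (13.5)(7) = 0
V_3→V_4: (13.5)(4.5) − (8)(9) = -11.25
V_4→V_5: (8)(-3) − (12)(4.5) = -78
V_5→V_6: (12)(-10.5) − (-6)(-3) = -144
V_6→V_7: (-6)(-0.5) − (-14)(-10.5) = -144
V_7→V_8: (-14)(2) − (2)(-0.5) = -27
V_8→V_1: (2)(7.5) − (1)(2) = 13
Σ = -463
Area = |Σ|/2 = 231.5.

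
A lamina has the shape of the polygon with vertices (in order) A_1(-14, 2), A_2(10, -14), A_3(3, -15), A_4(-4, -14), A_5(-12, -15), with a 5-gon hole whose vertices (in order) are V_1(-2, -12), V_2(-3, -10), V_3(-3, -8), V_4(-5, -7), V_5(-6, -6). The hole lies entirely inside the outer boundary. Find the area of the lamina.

184.5

Outer boundary:
Σ = (176) + (-108) + (-102) + (-108) + (-234) = -376
Area = |Σ|/2 = 188.
Hole:
Cross-terms: -16, -6, -19, -12, 60  ⇒  Σ = 7
Area = |Σ|/2 = 3.5.
Net area = 188 − 3.5 = 184.5.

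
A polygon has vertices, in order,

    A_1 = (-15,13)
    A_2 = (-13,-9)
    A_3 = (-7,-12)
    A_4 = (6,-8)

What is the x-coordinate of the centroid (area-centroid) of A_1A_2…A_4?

-482/69

Apply the shoelace (surveyor's) formula. First the cross-terms c_i = x_i·y_{i+1} − x_{i+1}·y_i:
  304, 93, 128, -42  ⇒  2A = 483, A = 241.5.
Then Σ (x_i + x_{i+1})·c_i = -10122, so x̄ = -10122 / (6·241.5) = -482/69.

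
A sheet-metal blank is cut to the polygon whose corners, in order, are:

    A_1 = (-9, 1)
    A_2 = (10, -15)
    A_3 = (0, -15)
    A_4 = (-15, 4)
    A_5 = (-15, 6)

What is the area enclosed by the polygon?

120.5

Apply the shoelace formula: 2A = Σ (x_i·y_{i+1} − x_{i+1}·y_i), indices taken mod 5.
Σ = (125) + (-150) + (-225) + (-30) + (39) = -241
Area = |Σ|/2 = 120.5.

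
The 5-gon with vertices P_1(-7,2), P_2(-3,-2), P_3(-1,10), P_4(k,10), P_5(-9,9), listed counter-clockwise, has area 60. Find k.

The doubled signed area Σ (x_i y_{i+1} − x_{i+1} y_i) is linear in k.
With k=0 it equals 113; the coefficient of k is -1 (from the two edges through P_4).
So -1·k + 113 = 2·60 = 120 ⇒ k = -7.

-7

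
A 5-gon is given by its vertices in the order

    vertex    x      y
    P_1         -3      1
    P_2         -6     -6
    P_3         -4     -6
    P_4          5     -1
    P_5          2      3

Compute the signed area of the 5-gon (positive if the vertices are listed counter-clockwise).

Σ = (24) + (12) + (34) + (17) + (11) = 98
Signed area = Σ/2 = 49 (positive ⇒ counter-clockwise traversal).

49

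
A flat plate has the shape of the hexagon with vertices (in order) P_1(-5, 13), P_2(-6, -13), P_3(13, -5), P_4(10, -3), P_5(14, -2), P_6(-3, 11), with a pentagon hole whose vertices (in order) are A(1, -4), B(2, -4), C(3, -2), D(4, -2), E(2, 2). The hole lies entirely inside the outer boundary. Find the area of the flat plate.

261.5

Outer boundary:
Apply Gauss's area formula: 2A = Σ (x_i·y_{i+1} − x_{i+1}·y_i), indices taken mod 6.
P_1→P_2: (-5)(-13) − (-6)(13) = 143
P_2→P_3: (-6)(-5) − (13)(-13) = 199
P_3→P_4: (13)(-3) − (10)(-5) = 11
P_4→P_5: (10)(-2) − (14)(-3) = 22
P_5→P_6: (14)(11) − (-3)(-2) = 148
P_6→P_1: (-3)(13) − (-5)(11) = 16
Σ = 539
Area = |Σ|/2 = 269.5.
Hole:
Apply the surveyor's formula: 2A = Σ (x_i·y_{i+1} − x_{i+1}·y_i), indices taken mod 5.
Cross-terms: 4, 8, 2, 12, -10  ⇒  Σ = 16
Area = |Σ|/2 = 8.
Net area = 269.5 − 8 = 261.5.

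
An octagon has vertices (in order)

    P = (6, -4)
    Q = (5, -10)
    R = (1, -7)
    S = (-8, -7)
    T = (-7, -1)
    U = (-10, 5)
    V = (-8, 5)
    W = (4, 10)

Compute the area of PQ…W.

Apply Gauss's area formula: 2A = Σ (x_i·y_{i+1} − x_{i+1}·y_i), indices taken mod 8.
Σ = (-40) + (-25) + (-63) + (-41) + (-45) + (-10) + (-100) + (-76) = -400
Area = |Σ|/2 = 200.

200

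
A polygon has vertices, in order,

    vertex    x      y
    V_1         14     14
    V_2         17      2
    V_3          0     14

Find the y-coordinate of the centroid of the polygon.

Apply the shoelace (surveyor's) formula. First the cross-terms c_i = x_i·y_{i+1} − x_{i+1}·y_i:
  -210, 238, -196  ⇒  2A = -168, A = -84.
Then Σ (y_i + y_{i+1})·c_i = -5040, so ȳ = -5040 / (6·(-84)) = 10.

10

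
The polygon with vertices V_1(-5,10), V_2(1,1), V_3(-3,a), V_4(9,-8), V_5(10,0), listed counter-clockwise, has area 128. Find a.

-8

The doubled signed area Σ (x_i y_{i+1} − x_{i+1} y_i) is linear in a.
With a=0 it equals 192; the coefficient of a is -8 (from the two edges through V_3).
So -8·a + 192 = 2·128 = 256 ⇒ a = -8.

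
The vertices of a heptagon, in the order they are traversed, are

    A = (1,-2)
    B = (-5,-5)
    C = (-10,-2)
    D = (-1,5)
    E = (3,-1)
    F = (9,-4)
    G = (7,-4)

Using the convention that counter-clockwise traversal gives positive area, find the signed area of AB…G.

-71

Apply the shoelace (surveyor's) formula: 2A = Σ (x_i·y_{i+1} − x_{i+1}·y_i), indices taken mod 7.
Cross-terms: -15, -40, -52, -14, -3, -8, -10  ⇒  Σ = -142
Signed area = Σ/2 = -71 (negative ⇒ clockwise traversal).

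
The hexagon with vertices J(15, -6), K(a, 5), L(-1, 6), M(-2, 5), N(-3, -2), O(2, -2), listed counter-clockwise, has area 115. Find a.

8

The doubled signed area Σ (x_i y_{i+1} − x_{i+1} y_i) is linear in a.
With a=0 it equals 134; the coefficient of a is 12 (from the two edges through K).
So 12·a + 134 = 2·115 = 230 ⇒ a = 8.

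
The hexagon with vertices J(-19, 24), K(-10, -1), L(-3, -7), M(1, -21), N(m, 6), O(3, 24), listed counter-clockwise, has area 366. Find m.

-4

Write out the shoelace sum; only the two edges meeting at N involve m:
2·Area = [(1·6 − m·(-21)) + (m·24 − 3·6)] + 924
       = 45·m + 912 = 732
⇒ m = -4.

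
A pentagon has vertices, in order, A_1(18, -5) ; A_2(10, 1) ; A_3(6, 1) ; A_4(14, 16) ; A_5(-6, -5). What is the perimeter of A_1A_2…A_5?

84

|A_1A_2| = √((-8)² + (6)²) = √100 = 10
|A_2A_3| = √((-4)² + (0)²) = √16 = 4
|A_3A_4| = √((8)² + (15)²) = √289 = 17
|A_4A_5| = √((-20)² + (-21)²) = √841 = 29
|A_5A_1| = √((24)² + (0)²) = √576 = 24
Perimeter = 10 + 4 + 17 + 29 + 24 = 84.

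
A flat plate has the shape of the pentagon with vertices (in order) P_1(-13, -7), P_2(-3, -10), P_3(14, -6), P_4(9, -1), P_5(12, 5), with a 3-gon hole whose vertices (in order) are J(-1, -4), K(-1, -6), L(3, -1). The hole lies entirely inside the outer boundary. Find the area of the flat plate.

Outer boundary:
Apply the shoelace (surveyor's) formula: 2A = Σ (x_i·y_{i+1} − x_{i+1}·y_i), indices taken mod 5.
Σ = (109) + (158) + (40) + (57) + (-19) = 345
Area = |Σ|/2 = 172.5.
Hole:
Apply the surveyor's formula: 2A = Σ (x_i·y_{i+1} − x_{i+1}·y_i), indices taken mod 3.
Cross-terms: 2, 19, -13  ⇒  Σ = 8
Area = |Σ|/2 = 4.
Net area = 172.5 − 4 = 168.5.

168.5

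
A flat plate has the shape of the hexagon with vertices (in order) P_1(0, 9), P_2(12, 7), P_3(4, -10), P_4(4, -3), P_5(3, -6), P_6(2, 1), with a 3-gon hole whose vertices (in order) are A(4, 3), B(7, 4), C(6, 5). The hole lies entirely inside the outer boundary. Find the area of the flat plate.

103

Outer boundary:
Apply the shoelace formula: 2A = Σ (x_i·y_{i+1} − x_{i+1}·y_i), indices taken mod 6.
Cross-terms: -108, -148, 28, -15, 15, 18  ⇒  Σ = -210
Area = |Σ|/2 = 105.
Hole:
Σ = (-5) + (11) + (-2) = 4
Area = |Σ|/2 = 2.
Net area = 105 − 2 = 103.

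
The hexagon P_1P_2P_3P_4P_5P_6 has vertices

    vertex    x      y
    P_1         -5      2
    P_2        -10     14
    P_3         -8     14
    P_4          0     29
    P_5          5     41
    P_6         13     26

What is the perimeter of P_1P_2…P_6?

|P_1P_2| = √((-5)² + (12)²) = √169 = 13
|P_2P_3| = √((2)² + (0)²) = √4 = 2
|P_3P_4| = √((8)² + (15)²) = √289 = 17
|P_4P_5| = √((5)² + (12)²) = √169 = 13
|P_5P_6| = √((8)² + (-15)²) = √289 = 17
|P_6P_1| = √((-18)² + (-24)²) = √900 = 30
Perimeter = 13 + 2 + 17 + 13 + 17 + 30 = 92.

92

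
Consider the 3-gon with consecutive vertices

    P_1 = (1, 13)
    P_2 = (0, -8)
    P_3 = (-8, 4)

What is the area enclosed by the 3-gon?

90

P_1→P_2: (1)(-8) − (0)(13) = -8
P_2→P_3: (0)(4) − (-8)(-8) = -64
P_3→P_1: (-8)(13) − (1)(4) = -108
Σ = -180
Area = |Σ|/2 = 90.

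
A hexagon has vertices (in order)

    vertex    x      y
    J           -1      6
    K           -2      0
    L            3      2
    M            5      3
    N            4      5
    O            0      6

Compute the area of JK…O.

Apply the surveyor's formula: 2A = Σ (x_i·y_{i+1} − x_{i+1}·y_i), indices taken mod 6.
J→K: (-1)(0) − (-2)(6) = 12
K→L: (-2)(2) − (3)(0) = -4
L→M: (3)(3) − (5)(2) = -1
M→N: (5)(5) − (4)(3) = 13
N→O: (4)(6) − (0)(5) = 24
O→J: (0)(6) − (-1)(6) = 6
Σ = 50
Area = |Σ|/2 = 25.

25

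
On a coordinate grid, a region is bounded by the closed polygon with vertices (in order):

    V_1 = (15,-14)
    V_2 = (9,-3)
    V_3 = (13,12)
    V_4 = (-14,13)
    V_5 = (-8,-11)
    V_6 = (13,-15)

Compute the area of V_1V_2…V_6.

564.5

Apply the surveyor's formula: 2A = Σ (x_i·y_{i+1} − x_{i+1}·y_i), indices taken mod 6.
Σ = (81) + (147) + (337) + (258) + (263) + (43) = 1129
Area = |Σ|/2 = 564.5.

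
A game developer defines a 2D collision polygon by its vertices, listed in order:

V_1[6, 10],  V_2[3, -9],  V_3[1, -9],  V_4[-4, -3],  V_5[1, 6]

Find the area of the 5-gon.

Apply the shoelace formula: 2A = Σ (x_i·y_{i+1} − x_{i+1}·y_i), indices taken mod 5.
V_1→V_2: (6)(-9) − (3)(10) = -84
V_2→V_3: (3)(-9) − (1)(-9) = -18
V_3→V_4: (1)(-3) − (-4)(-9) = -39
V_4→V_5: (-4)(6) − (1)(-3) = -21
V_5→V_1: (1)(10) − (6)(6) = -26
Σ = -188
Area = |Σ|/2 = 94.

94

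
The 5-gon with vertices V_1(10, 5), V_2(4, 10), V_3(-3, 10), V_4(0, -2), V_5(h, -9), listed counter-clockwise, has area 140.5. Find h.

Write out the shoelace sum; only the two edges meeting at V_5 involve h:
2·Area = [(0·(-9) − h·(-2)) + (h·5 − 10·(-9))] + 156
       = 7·h + 246 = 281
⇒ h = 5.

5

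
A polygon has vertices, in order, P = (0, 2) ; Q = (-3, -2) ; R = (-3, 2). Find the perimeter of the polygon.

12

|PQ| = √((-3)² + (-4)²) = √25 = 5
|QR| = √((0)² + (4)²) = √16 = 4
|RP| = √((3)² + (0)²) = √9 = 3
Perimeter = 5 + 4 + 3 = 12.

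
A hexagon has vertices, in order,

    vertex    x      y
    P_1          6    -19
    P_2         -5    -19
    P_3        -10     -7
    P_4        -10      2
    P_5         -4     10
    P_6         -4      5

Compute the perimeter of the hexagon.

|P_1P_2| = √((-11)² + (0)²) = √121 = 11
|P_2P_3| = √((-5)² + (12)²) = √169 = 13
|P_3P_4| = √((0)² + (9)²) = √81 = 9
|P_4P_5| = √((6)² + (8)²) = √100 = 10
|P_5P_6| = √((0)² + (-5)²) = √25 = 5
|P_6P_1| = √((10)² + (-24)²) = √676 = 26
Perimeter = 11 + 13 + 9 + 10 + 5 + 26 = 74.

74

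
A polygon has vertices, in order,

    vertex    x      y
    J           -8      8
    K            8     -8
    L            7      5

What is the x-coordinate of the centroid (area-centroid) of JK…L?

7/3

Apply the shoelace formula. First the cross-terms c_i = x_i·y_{i+1} − x_{i+1}·y_i:
  0, 96, 96  ⇒  2A = 192, A = 96.
Then Σ (x_i + x_{i+1})·c_i = 1344, so x̄ = 1344 / (6·96) = 7/3.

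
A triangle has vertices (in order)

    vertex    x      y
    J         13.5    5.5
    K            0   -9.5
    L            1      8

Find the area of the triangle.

Apply the shoelace (surveyor's) formula: 2A = Σ (x_i·y_{i+1} − x_{i+1}·y_i), indices taken mod 3.
J→K: (13.5)(-9.5) − (0)(5.5) = -128.25
K→L: (0)(8) − (1)(-9.5) = 9.5
L→J: (1)(5.5) − (13.5)(8) = -102.5
Σ = -221.25
Area = |Σ|/2 = 110.625.

110.625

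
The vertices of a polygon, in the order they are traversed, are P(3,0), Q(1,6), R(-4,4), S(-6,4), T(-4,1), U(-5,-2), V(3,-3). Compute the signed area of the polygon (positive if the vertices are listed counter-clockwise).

53.5

Σ = (18) + (28) + (8) + (10) + (13) + (21) + (9) = 107
Signed area = Σ/2 = 53.5 (positive ⇒ counter-clockwise traversal).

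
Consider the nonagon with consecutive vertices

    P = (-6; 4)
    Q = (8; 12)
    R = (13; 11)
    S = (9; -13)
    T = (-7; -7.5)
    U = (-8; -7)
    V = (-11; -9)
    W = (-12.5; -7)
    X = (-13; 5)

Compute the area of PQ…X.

P→Q: (-6)(12) − (8)(4) = -104
Q→R: (8)(11) − (13)(12) = -68
R→S: (13)(-13) − (9)(11) = -268
S→T: (9)(-7.5) − (-7)(-13) = -158.5
T→U: (-7)(-7) − (-8)(-7.5) = -11
U→V: (-8)(-9) − (-11)(-7) = -5
V→W: (-11)(-7) − (-12.5)(-9) = -35.5
W→X: (-12.5)(5) − (-13)(-7) = -153.5
X→P: (-13)(4) − (-6)(5) = -22
Σ = -825.5
Area = |Σ|/2 = 412.75.

412.75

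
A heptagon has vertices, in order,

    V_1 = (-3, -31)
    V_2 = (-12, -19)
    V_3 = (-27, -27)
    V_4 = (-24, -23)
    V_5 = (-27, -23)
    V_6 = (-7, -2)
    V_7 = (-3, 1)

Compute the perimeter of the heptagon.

106

|V_1V_2| = √((-9)² + (12)²) = √225 = 15
|V_2V_3| = √((-15)² + (-8)²) = √289 = 17
|V_3V_4| = √((3)² + (4)²) = √25 = 5
|V_4V_5| = √((-3)² + (0)²) = √9 = 3
|V_5V_6| = √((20)² + (21)²) = √841 = 29
|V_6V_7| = √((4)² + (3)²) = √25 = 5
|V_7V_1| = √((0)² + (-32)²) = √1024 = 32
Perimeter = 15 + 17 + 5 + 3 + 29 + 5 + 32 = 106.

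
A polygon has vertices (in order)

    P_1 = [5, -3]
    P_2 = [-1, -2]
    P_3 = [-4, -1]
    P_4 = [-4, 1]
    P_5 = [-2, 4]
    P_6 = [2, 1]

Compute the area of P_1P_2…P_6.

31.5

Σ = (-13) + (-7) + (-8) + (-14) + (-10) + (-11) = -63
Area = |Σ|/2 = 31.5.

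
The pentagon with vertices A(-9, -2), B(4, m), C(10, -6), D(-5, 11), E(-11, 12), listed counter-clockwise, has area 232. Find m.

-11

The doubled signed area Σ (x_i y_{i+1} − x_{i+1} y_i) is linear in m.
With m=0 it equals 255; the coefficient of m is -19 (from the two edges through B).
So -19·m + 255 = 2·232 = 464 ⇒ m = -11.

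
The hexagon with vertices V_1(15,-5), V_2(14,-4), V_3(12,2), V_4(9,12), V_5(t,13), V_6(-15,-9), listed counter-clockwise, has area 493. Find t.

-12

Write out the shoelace sum; only the two edges meeting at V_5 involve t:
2·Area = [(9·13 − t·12) + (t·(-9) − (-15)·13)] + 422
       = -21·t + 734 = 986
⇒ t = -12.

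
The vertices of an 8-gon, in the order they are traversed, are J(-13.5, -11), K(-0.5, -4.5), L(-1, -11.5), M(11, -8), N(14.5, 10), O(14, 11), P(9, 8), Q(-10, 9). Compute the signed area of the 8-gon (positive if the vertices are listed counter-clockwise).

421

Apply the shoelace formula: 2A = Σ (x_i·y_{i+1} − x_{i+1}·y_i), indices taken mod 8.
J→K: (-13.5)(-4.5) − (-0.5)(-11) = 55.25
K→L: (-0.5)(-11.5) − (-1)(-4.5) = 1.25
L→M: (-1)(-8) − (11)(-11.5) = 134.5
M→N: (11)(10) − (14.5)(-8) = 226
N→O: (14.5)(11) − (14)(10) = 19.5
O→P: (14)(8) − (9)(11) = 13
P→Q: (9)(9) − (-10)(8) = 161
Q→J: (-10)(-11) − (-13.5)(9) = 231.5
Σ = 842
Signed area = Σ/2 = 421 (positive ⇒ counter-clockwise traversal).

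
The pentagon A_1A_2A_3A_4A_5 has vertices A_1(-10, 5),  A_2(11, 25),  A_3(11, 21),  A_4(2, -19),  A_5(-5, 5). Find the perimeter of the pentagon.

|A_1A_2| = √((21)² + (20)²) = √841 = 29
|A_2A_3| = √((0)² + (-4)²) = √16 = 4
|A_3A_4| = √((-9)² + (-40)²) = √1681 = 41
|A_4A_5| = √((-7)² + (24)²) = √625 = 25
|A_5A_1| = √((-5)² + (0)²) = √25 = 5
Perimeter = 29 + 4 + 41 + 25 + 5 = 104.

104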